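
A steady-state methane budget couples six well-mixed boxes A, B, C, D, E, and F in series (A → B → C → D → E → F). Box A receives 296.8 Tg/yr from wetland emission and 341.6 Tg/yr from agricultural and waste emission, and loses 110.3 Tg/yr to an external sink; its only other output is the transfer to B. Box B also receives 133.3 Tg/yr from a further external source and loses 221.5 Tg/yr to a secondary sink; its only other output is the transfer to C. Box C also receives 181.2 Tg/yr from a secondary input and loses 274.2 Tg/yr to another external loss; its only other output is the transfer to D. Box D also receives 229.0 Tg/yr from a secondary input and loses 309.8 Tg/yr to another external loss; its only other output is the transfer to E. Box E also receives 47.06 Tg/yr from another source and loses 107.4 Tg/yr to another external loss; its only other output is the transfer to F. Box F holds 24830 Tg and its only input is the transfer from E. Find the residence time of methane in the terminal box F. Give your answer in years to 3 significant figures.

Box A: F(A→B) = (296.8 + 341.6) − 110.3 = 528.10 Tg/yr.
Box B: F(B→C) = (528.10 + 133.3) − 221.5 = 439.90 Tg/yr.
Box C: F(C→D) = (439.90 + 181.2) − 274.2 = 346.90 Tg/yr.
Box D: F(D→E) = (346.90 + 229.0) − 309.8 = 266.10 Tg/yr.
Box E: F(E→F) = (266.10 + 47.06) − 107.4 = 205.76 Tg/yr.
Box F throughput = its input = 205.76 Tg/yr; τ = 24830 / 205.76 = 120.7 yr.

121 yr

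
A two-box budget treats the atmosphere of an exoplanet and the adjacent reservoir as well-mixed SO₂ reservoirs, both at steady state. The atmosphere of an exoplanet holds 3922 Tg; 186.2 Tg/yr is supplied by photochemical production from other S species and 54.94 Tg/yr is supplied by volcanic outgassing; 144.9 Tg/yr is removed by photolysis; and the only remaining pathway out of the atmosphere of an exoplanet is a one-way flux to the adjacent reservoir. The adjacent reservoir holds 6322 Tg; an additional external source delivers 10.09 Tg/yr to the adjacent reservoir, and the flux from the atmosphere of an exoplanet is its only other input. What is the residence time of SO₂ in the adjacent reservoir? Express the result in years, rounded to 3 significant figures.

Balance the atmosphere of an exoplanet: ΣF_in = 186.2 + 54.94 = 241.14 Tg/yr.
Flux to the adjacent reservoir = ΣF_in − (144.9) = 96.240 Tg/yr.
Total input to the adjacent reservoir = 96.240 + 10.09 = 106.33 Tg/yr; at steady state this equals its total output.
τ = M / F = 6322 / 106.33 = 59.46 yr.

59.5 yr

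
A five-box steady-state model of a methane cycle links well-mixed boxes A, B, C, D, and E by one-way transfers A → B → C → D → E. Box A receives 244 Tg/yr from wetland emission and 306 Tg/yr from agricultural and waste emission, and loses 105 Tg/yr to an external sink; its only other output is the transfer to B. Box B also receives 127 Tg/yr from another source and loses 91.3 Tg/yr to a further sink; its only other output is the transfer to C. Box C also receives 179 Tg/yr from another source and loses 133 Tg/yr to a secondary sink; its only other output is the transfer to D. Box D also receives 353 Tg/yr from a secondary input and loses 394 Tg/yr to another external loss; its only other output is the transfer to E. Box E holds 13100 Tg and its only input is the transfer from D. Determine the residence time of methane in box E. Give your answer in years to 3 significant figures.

Box A: F(A→B) = (244 + 306) − 105 = 445.00 Tg/yr.
Box B: F(B→C) = (445.00 + 127) − 91.3 = 480.70 Tg/yr.
Box C: F(C→D) = (480.70 + 179) − 133 = 526.70 Tg/yr.
Box D: F(D→E) = (526.70 + 353) − 394 = 485.70 Tg/yr.
Box E throughput = its input = 485.70 Tg/yr; τ = 13100 / 485.70 = 26.97 yr.

27.0 yr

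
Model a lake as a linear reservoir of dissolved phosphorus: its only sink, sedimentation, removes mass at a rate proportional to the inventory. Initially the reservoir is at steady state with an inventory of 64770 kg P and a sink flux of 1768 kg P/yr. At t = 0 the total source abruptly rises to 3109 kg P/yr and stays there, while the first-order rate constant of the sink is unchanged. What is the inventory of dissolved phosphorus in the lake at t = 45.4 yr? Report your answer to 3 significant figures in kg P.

The sink rate constant is k = F₀/M₀ = 1768/64770 = 0.02730 yr⁻¹.
Solving dM/dt = F₁ − kM with M(0) = M₀ gives M(t) = F₁/k + (M₀ − F₁/k)·e^(−kt).
F₁/k = 3109/0.02730 = 113900 kg P; kt = 0.02730 × 45.4 = 1.239, e^(−kt) = 0.2896.
M(45.4) = 113900 + (64770 − 113900) × 0.2896 = 113900 − 14230 = 99670 kg P.

99700 kg P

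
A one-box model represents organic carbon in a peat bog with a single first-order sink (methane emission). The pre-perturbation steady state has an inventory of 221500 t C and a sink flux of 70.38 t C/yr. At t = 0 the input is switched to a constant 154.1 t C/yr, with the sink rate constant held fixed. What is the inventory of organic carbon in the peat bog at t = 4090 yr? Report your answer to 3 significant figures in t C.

413000 t C

Residence time τ = M₀/F₀ = 3147 yr. The eventual steady state is M_∞ = M₀·(F₁/F₀) = 221500 × 154.1/70.38 = 484980 t C.
The anomaly ΔM(t) = M(t) − M_∞ decays as ΔM₀·e^(−t/τ) with ΔM₀ = 221500 − 484980 = −263500 t C.
At t = 4090 yr, e^(−t/τ) = e^(−1.300) = 0.2726, so ΔM = −71840 t C and M = 484980 − 71840 = 413140 t C.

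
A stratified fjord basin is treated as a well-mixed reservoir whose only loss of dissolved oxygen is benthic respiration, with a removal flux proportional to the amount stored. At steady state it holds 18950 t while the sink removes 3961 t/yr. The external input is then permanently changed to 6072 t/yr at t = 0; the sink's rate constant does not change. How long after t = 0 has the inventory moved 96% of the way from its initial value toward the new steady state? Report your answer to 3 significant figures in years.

15.4 yr

τ = M₀/F₀ = 18950/3961 = 4.784 yr.
The remaining gap fraction is e^(−t/τ); 96% covered ⇒ e^(−t/τ) = 0.0400.
t = −τ ln(0.0400) = 4.784 × 3.219 = 15.40 yr.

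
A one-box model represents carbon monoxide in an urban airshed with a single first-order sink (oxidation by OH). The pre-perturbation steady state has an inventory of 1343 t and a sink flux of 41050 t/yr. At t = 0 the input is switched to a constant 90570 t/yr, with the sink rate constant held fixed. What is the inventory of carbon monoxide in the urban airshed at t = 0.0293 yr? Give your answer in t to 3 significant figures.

2300 t

τ = M₀/F₀ = 1343/41050 = 0.03272 yr; rate constant k = 1/τ.
New steady state M_∞ = F₁/k = F₁·τ = 90570 × 0.03272 = 2963.1 t.
M(t) = M_∞ + (M₀ − M_∞)·e^(−t/τ); t/τ = 0.0293/0.03272 = 0.8956, so e^(−t/τ) = 0.4084.
M(t) = 2963.1 − 1620 × 0.4084 = 2301.5 t.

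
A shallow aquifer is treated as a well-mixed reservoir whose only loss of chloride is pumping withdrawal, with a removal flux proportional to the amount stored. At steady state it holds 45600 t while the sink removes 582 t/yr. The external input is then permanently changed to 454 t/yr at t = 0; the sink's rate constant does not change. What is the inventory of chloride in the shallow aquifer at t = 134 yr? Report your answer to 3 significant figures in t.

The sink rate constant is k = F₀/M₀ = 582/45600 = 0.01276 yr⁻¹.
Solving dM/dt = F₁ − kM with M(0) = M₀ gives M(t) = F₁/k + (M₀ − F₁/k)·e^(−kt).
F₁/k = 454/0.01276 = 35571 t; kt = 0.01276 × 134 = 1.710, e^(−kt) = 0.1808.
M(134) = 35571 + (45600 − 35571) × 0.1808 = 35571 + 1813 = 37385 t.

37400 t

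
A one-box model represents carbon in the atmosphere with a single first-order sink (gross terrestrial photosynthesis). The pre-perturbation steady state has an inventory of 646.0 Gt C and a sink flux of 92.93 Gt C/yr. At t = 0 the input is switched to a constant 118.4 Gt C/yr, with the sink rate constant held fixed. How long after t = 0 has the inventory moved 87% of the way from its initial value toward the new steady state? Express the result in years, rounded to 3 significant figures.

14.2 yr

τ = M₀/F₀ = 646.0/92.93 = 6.951 yr.
The remaining gap fraction is e^(−t/τ); 87% covered ⇒ e^(−t/τ) = 0.130.
t = −τ ln(0.130) = 6.951 × 2.040 = 14.18 yr.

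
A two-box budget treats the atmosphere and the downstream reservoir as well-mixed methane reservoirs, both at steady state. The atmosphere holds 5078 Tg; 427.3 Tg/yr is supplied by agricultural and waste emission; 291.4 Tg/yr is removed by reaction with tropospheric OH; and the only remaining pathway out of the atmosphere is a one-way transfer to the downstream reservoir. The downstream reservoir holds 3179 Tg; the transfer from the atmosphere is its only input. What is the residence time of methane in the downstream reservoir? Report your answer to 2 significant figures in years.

Balance the atmosphere: ΣF_in = 427.30 Tg/yr.
Transfer to the downstream reservoir = ΣF_in − (291.4) = 135.90 Tg/yr.
At steady state the output of the downstream reservoir equals its input, 135.90 Tg/yr.
τ = M / F = 3179 / 135.90 = 23.39 yr.

23 yr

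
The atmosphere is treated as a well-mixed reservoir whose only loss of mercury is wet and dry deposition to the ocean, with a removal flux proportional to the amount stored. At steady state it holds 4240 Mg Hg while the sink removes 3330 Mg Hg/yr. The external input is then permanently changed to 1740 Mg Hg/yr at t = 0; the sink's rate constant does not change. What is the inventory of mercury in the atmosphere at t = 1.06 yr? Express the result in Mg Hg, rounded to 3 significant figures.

The sink rate constant is k = F₀/M₀ = 3330/4240 = 0.7854 yr⁻¹.
Solving dM/dt = F₁ − kM with M(0) = M₀ gives M(t) = F₁/k + (M₀ − F₁/k)·e^(−kt).
F₁/k = 1740/0.7854 = 2215.5 Mg Hg; kt = 0.7854 × 1.06 = 0.8325, e^(−kt) = 0.4350.
M(1.06) = 2215.5 + (4240 − 2215.5) × 0.4350 = 2215.5 + 880.6 = 3096.1 Mg Hg.

3100 Mg Hg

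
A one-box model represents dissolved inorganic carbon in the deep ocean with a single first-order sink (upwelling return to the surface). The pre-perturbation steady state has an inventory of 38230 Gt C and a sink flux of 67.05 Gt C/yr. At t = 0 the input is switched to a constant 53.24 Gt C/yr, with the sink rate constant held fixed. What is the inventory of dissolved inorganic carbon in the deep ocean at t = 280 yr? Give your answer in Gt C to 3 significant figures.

The sink rate constant is k = F₀/M₀ = 67.05/38230 = 0.001754 yr⁻¹.
Solving dM/dt = F₁ − kM with M(0) = M₀ gives M(t) = F₁/k + (M₀ − F₁/k)·e^(−kt).
F₁/k = 53.24/0.001754 = 30356 Gt C; kt = 0.001754 × 280 = 0.4911, e^(−kt) = 0.6120.
M(280) = 30356 + (38230 − 30356) × 0.6120 = 30356 + 4819 = 35175 Gt C.

35200 Gt C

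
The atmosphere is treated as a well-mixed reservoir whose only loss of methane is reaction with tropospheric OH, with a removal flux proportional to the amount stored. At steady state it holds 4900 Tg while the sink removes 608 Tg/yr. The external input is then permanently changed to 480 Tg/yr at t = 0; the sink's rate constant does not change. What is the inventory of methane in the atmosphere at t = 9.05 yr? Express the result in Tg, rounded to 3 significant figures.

The sink rate constant is k = F₀/M₀ = 608/4900 = 0.1241 yr⁻¹.
Solving dM/dt = F₁ − kM with M(0) = M₀ gives M(t) = F₁/k + (M₀ − F₁/k)·e^(−kt).
F₁/k = 480/0.1241 = 3868.4 Tg; kt = 0.1241 × 9.05 = 1.123, e^(−kt) = 0.3253.
M(9.05) = 3868.4 + (4900 − 3868.4) × 0.3253 = 3868.4 + 335.6 = 4204.0 Tg.

4200 Tg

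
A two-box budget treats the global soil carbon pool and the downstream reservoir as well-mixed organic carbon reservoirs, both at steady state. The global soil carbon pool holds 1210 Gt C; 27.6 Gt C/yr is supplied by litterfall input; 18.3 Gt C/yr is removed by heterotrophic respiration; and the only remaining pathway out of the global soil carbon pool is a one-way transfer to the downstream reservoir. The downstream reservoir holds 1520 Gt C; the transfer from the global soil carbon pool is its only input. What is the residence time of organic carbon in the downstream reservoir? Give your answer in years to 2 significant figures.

160 yr

Balance the global soil carbon pool: ΣF_in = 27.600 Gt C/yr.
Transfer to the downstream reservoir = ΣF_in − (18.3) = 9.3000 Gt C/yr.
At steady state the output of the downstream reservoir equals its input, 9.3000 Gt C/yr.
τ = M / F = 1520 / 9.3000 = 163.4 yr.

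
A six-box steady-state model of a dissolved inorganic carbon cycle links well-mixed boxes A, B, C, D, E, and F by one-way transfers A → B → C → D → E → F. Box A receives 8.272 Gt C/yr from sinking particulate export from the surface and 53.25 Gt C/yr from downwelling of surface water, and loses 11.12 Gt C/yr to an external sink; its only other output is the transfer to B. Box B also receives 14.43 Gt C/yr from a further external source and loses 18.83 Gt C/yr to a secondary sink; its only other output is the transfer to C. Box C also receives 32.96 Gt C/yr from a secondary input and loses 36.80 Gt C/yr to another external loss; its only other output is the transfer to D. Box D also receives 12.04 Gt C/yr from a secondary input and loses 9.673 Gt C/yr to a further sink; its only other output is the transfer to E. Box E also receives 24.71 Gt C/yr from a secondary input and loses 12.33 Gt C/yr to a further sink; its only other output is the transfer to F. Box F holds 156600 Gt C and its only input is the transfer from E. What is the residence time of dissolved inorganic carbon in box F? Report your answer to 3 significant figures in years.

Box A: F(A→B) = (8.272 + 53.25) − 11.12 = 50.402 Gt C/yr.
Box B: F(B→C) = (50.402 + 14.43) − 18.83 = 46.002 Gt C/yr.
Box C: F(C→D) = (46.002 + 32.96) − 36.80 = 42.162 Gt C/yr.
Box D: F(D→E) = (42.162 + 12.04) − 9.673 = 44.529 Gt C/yr.
Box E: F(E→F) = (44.529 + 24.71) − 12.33 = 56.909 Gt C/yr.
Box F throughput = its input = 56.909 Gt C/yr; τ = 156600 / 56.909 = 2752 yr.

2750 yr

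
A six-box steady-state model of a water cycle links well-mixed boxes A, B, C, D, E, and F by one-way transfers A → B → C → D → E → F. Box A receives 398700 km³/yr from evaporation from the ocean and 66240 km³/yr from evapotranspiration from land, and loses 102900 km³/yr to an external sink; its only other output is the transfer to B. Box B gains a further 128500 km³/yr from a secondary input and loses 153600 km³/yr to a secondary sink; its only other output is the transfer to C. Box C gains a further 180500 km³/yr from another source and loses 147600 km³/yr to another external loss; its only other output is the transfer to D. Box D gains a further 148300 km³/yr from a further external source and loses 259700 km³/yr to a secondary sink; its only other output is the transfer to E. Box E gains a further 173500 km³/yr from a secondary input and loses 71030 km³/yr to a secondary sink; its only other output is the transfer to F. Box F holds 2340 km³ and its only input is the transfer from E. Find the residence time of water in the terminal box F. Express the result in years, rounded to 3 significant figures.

Box A: F(A→B) = (398700 + 66240) − 102900 = 362040 km³/yr.
Box B: F(B→C) = (362040 + 128500) − 153600 = 336940 km³/yr.
Box C: F(C→D) = (336940 + 180500) − 147600 = 369840 km³/yr.
Box D: F(D→E) = (369840 + 148300) − 259700 = 258440 km³/yr.
Box E: F(E→F) = (258440 + 173500) − 71030 = 360910 km³/yr.
Box F throughput = its input = 360910 km³/yr; τ = 2340 / 360910 = 0.006484 yr.

0.00648 yr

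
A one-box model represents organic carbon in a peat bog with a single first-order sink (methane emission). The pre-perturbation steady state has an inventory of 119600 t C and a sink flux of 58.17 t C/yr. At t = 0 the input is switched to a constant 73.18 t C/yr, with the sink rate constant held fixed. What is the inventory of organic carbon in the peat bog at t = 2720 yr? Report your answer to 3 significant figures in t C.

τ = M₀/F₀ = 119600/58.17 = 2056 yr; rate constant k = 1/τ.
New steady state M_∞ = F₁/k = F₁·τ = 73.18 × 2056 = 150460 t C.
M(t) = M_∞ + (M₀ − M_∞)·e^(−t/τ); t/τ = 2720/2056 = 1.323, so e^(−t/τ) = 0.2664.
M(t) = 150460 − 30860 × 0.2664 = 142240 t C.

142000 t C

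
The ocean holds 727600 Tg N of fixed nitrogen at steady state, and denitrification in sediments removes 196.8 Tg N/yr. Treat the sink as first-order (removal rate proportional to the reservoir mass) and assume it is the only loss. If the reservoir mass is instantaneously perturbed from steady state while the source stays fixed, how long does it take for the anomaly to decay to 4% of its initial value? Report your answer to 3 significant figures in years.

11900 yr

For a linear reservoir the anomaly decays as exp(−t/τ) with τ = M/F = 727600/196.8 = 3697 yr.
exp(−t/τ) = 0.04 ⇒ t = −τ ln(0.04) = 3697 × 3.219 = 11900 yr.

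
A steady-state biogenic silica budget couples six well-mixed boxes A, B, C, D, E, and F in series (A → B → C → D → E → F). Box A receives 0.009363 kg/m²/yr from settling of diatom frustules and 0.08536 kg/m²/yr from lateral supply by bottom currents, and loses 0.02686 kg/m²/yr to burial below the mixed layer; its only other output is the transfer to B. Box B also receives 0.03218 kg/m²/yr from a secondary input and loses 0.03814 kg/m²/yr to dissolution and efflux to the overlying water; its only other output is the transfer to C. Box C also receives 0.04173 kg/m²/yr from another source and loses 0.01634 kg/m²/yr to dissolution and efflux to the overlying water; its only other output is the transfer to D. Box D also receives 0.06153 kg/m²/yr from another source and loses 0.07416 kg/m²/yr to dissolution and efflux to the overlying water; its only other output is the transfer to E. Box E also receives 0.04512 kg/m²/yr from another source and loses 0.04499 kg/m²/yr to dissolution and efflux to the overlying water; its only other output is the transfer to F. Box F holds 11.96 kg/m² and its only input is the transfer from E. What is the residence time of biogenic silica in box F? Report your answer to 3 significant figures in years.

160 yr

Box A: F(A→B) = (0.009363 + 0.08536) − 0.02686 = 0.067863 kg/m²/yr.
Box B: F(B→C) = (0.067863 + 0.03218) − 0.03814 = 0.061903 kg/m²/yr.
Box C: F(C→D) = (0.061903 + 0.04173) − 0.01634 = 0.087293 kg/m²/yr.
Box D: F(D→E) = (0.087293 + 0.06153) − 0.07416 = 0.074663 kg/m²/yr.
Box E: F(E→F) = (0.074663 + 0.04512) − 0.04499 = 0.074793 kg/m²/yr.
Box F throughput = its input = 0.074793 kg/m²/yr; τ = 11.96 / 0.074793 = 159.9 yr.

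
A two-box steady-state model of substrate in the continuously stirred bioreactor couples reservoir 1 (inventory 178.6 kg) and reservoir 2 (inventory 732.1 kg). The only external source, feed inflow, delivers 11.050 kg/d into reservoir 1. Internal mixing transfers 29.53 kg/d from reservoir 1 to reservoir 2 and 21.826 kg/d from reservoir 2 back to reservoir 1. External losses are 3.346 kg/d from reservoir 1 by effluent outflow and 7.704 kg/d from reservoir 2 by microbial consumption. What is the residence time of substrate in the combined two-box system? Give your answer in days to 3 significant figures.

82.4 d

For the system as a whole, the A↔B exchange is internal and contributes nothing to the throughput; only the external sinks remove mass.
M_total = 178.6 + 732.1 = 910.70 kg.
ΣF_external_out = 3.346 + 7.704 = 11.050 kg/d.
τ = M_total / ΣF_ext = 910.70 / 11.050 = 82.42 d.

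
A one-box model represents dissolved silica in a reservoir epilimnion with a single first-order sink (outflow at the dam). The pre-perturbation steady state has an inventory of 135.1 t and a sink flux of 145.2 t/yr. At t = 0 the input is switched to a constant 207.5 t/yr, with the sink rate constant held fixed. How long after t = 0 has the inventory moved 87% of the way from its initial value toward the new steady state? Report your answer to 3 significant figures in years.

τ = M₀/F₀ = 135.1/145.2 = 0.9304 yr.
The remaining gap fraction is e^(−t/τ); 87% covered ⇒ e^(−t/τ) = 0.130.
t = −τ ln(0.130) = 0.9304 × 2.040 = 1.898 yr.

1.90 yr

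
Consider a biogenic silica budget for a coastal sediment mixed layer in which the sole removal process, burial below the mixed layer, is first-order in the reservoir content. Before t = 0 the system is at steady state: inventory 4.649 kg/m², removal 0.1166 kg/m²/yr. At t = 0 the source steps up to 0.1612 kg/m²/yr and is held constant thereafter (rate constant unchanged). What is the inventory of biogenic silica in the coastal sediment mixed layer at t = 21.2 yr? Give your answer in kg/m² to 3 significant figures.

5.38 kg/m²

Residence time τ = M₀/F₀ = 39.87 yr. The eventual steady state is M_∞ = M₀·(F₁/F₀) = 4.649 × 0.1612/0.1166 = 6.4273 kg/m².
The anomaly ΔM(t) = M(t) − M_∞ decays as ΔM₀·e^(−t/τ) with ΔM₀ = 4.649 − 6.4273 = −1.778 kg/m².
At t = 21.2 yr, e^(−t/τ) = e^(−0.5317) = 0.5876, so ΔM = −1.045 kg/m² and M = 6.4273 − 1.045 = 5.3824 kg/m².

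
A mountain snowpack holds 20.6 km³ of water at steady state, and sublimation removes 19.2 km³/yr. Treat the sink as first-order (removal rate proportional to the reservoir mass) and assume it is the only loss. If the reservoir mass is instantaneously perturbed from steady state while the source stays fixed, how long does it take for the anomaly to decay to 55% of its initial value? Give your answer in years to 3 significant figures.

For a linear reservoir the anomaly decays as exp(−t/τ) with τ = M/F = 20.6/19.2 = 1.073 yr.
exp(−t/τ) = 0.55 ⇒ t = −τ ln(0.55) = 1.073 × 0.5978 = 0.6414 yr.

0.641 yr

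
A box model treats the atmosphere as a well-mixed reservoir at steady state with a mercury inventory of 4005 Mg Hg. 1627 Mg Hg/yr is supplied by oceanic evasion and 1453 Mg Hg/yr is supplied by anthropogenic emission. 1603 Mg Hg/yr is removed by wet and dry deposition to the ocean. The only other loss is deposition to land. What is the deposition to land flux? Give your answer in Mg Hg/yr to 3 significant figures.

1480 Mg Hg/yr

At steady state ΣF_in = ΣF_out.
ΣF_in = 1627 + 1453 = 3080.0 Mg Hg/yr.
Deposition to land flux = ΣF_in − (1603) = 3080.0 − 1603 = 1477 Mg Hg/yr.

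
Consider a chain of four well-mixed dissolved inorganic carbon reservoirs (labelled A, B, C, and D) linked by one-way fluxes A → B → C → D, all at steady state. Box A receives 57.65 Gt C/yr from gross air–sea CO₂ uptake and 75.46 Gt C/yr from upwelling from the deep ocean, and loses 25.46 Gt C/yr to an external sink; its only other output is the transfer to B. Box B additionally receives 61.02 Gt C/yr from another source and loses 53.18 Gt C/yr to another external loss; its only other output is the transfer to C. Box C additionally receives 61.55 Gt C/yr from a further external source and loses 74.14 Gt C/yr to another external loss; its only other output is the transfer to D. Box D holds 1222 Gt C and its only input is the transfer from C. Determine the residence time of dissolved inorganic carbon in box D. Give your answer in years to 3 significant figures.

11.9 yr

Box A: F(A→B) = (57.65 + 75.46) − 25.46 = 107.65 Gt C/yr.
Box B: F(B→C) = (107.65 + 61.02) − 53.18 = 115.49 Gt C/yr.
Box C: F(C→D) = (115.49 + 61.55) − 74.14 = 102.90 Gt C/yr.
Box D throughput = its input = 102.90 Gt C/yr; τ = 1222 / 102.90 = 11.88 yr.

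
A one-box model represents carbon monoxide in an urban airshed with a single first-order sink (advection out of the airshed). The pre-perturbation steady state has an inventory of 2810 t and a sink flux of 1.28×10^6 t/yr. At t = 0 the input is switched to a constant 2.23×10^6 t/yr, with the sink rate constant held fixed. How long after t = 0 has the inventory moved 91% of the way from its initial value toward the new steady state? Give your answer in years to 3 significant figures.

0.00529 yr

τ = M₀/F₀ = 2810/1.28×10^6 = 0.002195 yr.
The remaining gap fraction is e^(−t/τ); 91% covered ⇒ e^(−t/τ) = 0.0900.
t = −τ ln(0.0900) = 0.002195 × 2.408 = 0.005286 yr.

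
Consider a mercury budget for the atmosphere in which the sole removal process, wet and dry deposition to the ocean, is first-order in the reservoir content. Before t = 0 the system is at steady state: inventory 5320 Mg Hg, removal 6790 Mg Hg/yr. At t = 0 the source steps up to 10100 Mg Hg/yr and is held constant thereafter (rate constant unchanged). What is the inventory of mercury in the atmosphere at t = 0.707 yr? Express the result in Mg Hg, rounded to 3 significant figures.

τ = M₀/F₀ = 5320/6790 = 0.7835 yr; rate constant k = 1/τ.
New steady state M_∞ = F₁/k = F₁·τ = 10100 × 0.7835 = 7913.4 Mg Hg.
M(t) = M_∞ + (M₀ − M_∞)·e^(−t/τ); t/τ = 0.707/0.7835 = 0.9024, so e^(−t/τ) = 0.4056.
M(t) = 7913.4 − 2593 × 0.4056 = 6861.5 Mg Hg.

6860 Mg Hg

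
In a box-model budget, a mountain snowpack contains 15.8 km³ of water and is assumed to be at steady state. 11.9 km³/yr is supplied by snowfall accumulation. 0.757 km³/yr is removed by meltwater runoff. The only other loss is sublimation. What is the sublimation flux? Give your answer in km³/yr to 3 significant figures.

At steady state ΣF_in = ΣF_out.
ΣF_in = 11.900 km³/yr.
Sublimation flux = ΣF_in − (0.757) = 11.900 − 0.7570 = 11.14 km³/yr.

11.1 km³/yr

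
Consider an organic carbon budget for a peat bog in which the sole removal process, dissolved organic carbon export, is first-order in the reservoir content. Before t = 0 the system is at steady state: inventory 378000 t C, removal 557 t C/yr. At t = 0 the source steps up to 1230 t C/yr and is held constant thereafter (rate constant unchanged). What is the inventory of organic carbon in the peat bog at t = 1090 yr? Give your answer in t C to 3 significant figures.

743000 t C

Residence time τ = M₀/F₀ = 678.6 yr. The eventual steady state is M_∞ = M₀·(F₁/F₀) = 378000 × 1230/557 = 834720 t C.
The anomaly ΔM(t) = M(t) − M_∞ decays as ΔM₀·e^(−t/τ) with ΔM₀ = 378000 − 834720 = −456700 t C.
At t = 1090 yr, e^(−t/τ) = e^(−1.606) = 0.2007, so ΔM = −91640 t C and M = 834720 − 91640 = 743080 t C.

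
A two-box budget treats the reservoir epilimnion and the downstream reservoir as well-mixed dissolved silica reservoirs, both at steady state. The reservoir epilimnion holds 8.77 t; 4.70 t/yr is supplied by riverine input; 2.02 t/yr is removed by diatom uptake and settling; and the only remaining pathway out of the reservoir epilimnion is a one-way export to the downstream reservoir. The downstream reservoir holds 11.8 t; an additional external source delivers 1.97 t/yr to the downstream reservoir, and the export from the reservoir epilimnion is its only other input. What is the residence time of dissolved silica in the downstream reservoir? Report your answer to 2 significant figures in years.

2.5 yr

Balance the reservoir epilimnion: ΣF_in = 4.7000 t/yr.
Export to the downstream reservoir = ΣF_in − (2.02) = 2.6800 t/yr.
Total input to the downstream reservoir = 2.6800 + 1.97 = 4.6500 t/yr; at steady state this equals its total output.
τ = M / F = 11.8 / 4.6500 = 2.538 yr.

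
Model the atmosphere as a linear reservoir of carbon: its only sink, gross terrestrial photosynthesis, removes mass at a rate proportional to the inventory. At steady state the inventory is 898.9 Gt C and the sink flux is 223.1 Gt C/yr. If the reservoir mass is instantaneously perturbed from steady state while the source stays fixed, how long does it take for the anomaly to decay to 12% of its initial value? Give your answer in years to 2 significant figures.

8.5 yr

For a linear reservoir the anomaly decays as exp(−t/τ) with τ = M/F = 898.9/223.1 = 4.029 yr.
exp(−t/τ) = 0.12 ⇒ t = −τ ln(0.12) = 4.029 × 2.120 = 8.543 yr.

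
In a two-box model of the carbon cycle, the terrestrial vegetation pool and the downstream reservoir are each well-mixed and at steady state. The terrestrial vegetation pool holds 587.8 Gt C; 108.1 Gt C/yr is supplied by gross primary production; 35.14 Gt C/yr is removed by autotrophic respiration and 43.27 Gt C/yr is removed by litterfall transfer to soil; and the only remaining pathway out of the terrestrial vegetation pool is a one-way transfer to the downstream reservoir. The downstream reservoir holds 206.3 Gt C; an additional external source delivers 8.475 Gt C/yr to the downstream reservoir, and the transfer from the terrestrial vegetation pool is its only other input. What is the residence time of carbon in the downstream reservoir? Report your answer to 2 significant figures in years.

Balance the terrestrial vegetation pool: ΣF_in = 108.10 Gt C/yr.
Transfer to the downstream reservoir = ΣF_in − (35.14 + 43.27) = 29.690 Gt C/yr.
Total input to the downstream reservoir = 29.690 + 8.475 = 38.165 Gt C/yr; at steady state this equals its total output.
τ = M / F = 206.3 / 38.165 = 5.405 yr.

5.4 yr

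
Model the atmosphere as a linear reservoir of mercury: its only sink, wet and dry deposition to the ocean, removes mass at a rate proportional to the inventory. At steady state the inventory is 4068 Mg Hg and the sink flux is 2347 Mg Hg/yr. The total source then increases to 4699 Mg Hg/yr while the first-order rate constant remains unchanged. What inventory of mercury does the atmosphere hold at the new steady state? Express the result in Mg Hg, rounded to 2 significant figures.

8100 Mg Hg

Rate constant k = F/M = 2347 / 4068 = 0.5769 yr⁻¹.
At the new steady state, source = k·M_new ⇒ M_new = 4699 / 0.5769 = 8145 Mg Hg.
(Equivalently M_new = M × F_new/F_old = 4068 × 4699/2347.)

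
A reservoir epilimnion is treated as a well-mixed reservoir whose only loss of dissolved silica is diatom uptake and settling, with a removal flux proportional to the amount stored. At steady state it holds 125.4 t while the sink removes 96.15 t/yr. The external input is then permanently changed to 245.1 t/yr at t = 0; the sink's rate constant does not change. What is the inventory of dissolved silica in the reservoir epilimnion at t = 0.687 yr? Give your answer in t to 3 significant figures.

Residence time τ = M₀/F₀ = 1.304 yr. The eventual steady state is M_∞ = M₀·(F₁/F₀) = 125.4 × 245.1/96.15 = 319.66 t.
The anomaly ΔM(t) = M(t) − M_∞ decays as ΔM₀·e^(−t/τ) with ΔM₀ = 125.4 − 319.66 = −194.3 t.
At t = 0.687 yr, e^(−t/τ) = e^(−0.5268) = 0.5905, so ΔM = −114.7 t and M = 319.66 − 114.7 = 204.95 t.

205 t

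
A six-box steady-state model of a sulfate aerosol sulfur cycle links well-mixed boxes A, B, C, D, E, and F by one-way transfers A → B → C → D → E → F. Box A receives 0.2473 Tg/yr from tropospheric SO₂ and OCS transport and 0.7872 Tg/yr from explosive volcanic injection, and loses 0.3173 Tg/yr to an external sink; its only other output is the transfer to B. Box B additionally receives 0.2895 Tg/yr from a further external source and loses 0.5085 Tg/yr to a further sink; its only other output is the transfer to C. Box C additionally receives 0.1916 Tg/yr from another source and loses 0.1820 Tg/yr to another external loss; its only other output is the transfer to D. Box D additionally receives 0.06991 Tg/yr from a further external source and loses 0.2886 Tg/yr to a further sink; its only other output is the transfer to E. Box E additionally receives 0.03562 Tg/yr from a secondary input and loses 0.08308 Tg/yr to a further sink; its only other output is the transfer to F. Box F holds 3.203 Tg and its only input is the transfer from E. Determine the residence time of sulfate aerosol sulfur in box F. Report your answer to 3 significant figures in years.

13.3 yr

Box A: F(A→B) = (0.2473 + 0.7872) − 0.3173 = 0.71720 Tg/yr.
Box B: F(B→C) = (0.71720 + 0.2895) − 0.5085 = 0.49820 Tg/yr.
Box C: F(C→D) = (0.49820 + 0.1916) − 0.1820 = 0.50780 Tg/yr.
Box D: F(D→E) = (0.50780 + 0.06991) − 0.2886 = 0.28911 Tg/yr.
Box E: F(E→F) = (0.28911 + 0.03562) − 0.08308 = 0.24165 Tg/yr.
Box F throughput = its input = 0.24165 Tg/yr; τ = 3.203 / 0.24165 = 13.25 yr.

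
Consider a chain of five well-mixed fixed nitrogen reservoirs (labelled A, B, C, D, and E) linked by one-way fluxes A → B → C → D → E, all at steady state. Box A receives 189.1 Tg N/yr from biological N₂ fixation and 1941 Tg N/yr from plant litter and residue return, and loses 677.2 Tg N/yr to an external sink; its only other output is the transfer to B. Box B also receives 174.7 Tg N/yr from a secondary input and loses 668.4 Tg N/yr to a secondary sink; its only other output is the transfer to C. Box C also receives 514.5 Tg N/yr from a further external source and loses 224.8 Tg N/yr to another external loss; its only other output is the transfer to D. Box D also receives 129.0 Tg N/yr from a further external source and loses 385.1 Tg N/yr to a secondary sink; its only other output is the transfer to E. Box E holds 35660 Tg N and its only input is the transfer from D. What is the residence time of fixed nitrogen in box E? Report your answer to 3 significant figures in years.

Box A: F(A→B) = (189.1 + 1941) − 677.2 = 1452.9 Tg N/yr.
Box B: F(B→C) = (1452.9 + 174.7) − 668.4 = 959.20 Tg N/yr.
Box C: F(C→D) = (959.20 + 514.5) − 224.8 = 1248.9 Tg N/yr.
Box D: F(D→E) = (1248.9 + 129.0) − 385.1 = 992.80 Tg N/yr.
Box E throughput = its input = 992.80 Tg N/yr; τ = 35660 / 992.80 = 35.92 yr.

35.9 yr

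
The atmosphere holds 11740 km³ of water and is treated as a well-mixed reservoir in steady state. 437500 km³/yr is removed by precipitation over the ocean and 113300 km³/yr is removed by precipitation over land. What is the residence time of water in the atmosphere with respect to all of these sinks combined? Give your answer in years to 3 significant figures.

0.0213 yr

Total removal flux = 437500 + 113300 = 550800 km³/yr.
τ = M / ΣF_out = 11740 / 550800 = 0.02131 yr.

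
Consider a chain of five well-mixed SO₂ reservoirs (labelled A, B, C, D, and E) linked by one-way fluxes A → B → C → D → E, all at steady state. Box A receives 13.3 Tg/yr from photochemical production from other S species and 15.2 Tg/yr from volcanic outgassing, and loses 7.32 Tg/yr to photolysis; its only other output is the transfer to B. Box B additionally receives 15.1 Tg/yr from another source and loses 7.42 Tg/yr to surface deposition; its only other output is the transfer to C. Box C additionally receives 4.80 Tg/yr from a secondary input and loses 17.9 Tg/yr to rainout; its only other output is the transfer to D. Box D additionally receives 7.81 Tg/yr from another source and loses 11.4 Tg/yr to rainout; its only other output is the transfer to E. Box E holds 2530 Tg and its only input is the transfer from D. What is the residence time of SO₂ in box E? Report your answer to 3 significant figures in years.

Box A: F(A→B) = (13.3 + 15.2) − 7.32 = 21.180 Tg/yr.
Box B: F(B→C) = (21.180 + 15.1) − 7.42 = 28.860 Tg/yr.
Box C: F(C→D) = (28.860 + 4.80) − 17.9 = 15.760 Tg/yr.
Box D: F(D→E) = (15.760 + 7.81) − 11.4 = 12.170 Tg/yr.
Box E throughput = its input = 12.170 Tg/yr; τ = 2530 / 12.170 = 207.9 yr.

208 yr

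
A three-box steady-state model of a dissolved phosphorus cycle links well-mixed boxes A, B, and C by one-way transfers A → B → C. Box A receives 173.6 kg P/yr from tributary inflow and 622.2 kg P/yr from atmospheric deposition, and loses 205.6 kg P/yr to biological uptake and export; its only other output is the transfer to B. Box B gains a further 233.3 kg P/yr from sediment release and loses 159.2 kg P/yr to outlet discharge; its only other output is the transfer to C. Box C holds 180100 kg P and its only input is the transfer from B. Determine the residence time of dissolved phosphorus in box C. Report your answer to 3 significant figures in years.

Box A: F(A→B) = (173.6 + 622.2) − 205.6 = 590.20 kg P/yr.
Box B: F(B→C) = (590.20 + 233.3) − 159.2 = 664.30 kg P/yr.
Box C throughput = its input = 664.30 kg P/yr; τ = 180100 / 664.30 = 271.1 yr.

271 yr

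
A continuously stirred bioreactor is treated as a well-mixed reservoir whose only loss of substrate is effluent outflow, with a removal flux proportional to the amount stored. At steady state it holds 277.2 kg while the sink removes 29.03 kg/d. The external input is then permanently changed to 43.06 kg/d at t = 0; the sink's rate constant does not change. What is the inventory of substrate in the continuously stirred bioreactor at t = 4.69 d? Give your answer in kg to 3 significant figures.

The sink rate constant is k = F₀/M₀ = 29.03/277.2 = 0.1047 d⁻¹.
Solving dM/dt = F₁ − kM with M(0) = M₀ gives M(t) = F₁/k + (M₀ − F₁/k)·e^(−kt).
F₁/k = 43.06/0.1047 = 411.17 kg; kt = 0.1047 × 4.69 = 0.4912, e^(−kt) = 0.6119.
M(4.69) = 411.17 + (277.2 − 411.17) × 0.6119 = 411.17 − 81.98 = 329.19 kg.

329 kg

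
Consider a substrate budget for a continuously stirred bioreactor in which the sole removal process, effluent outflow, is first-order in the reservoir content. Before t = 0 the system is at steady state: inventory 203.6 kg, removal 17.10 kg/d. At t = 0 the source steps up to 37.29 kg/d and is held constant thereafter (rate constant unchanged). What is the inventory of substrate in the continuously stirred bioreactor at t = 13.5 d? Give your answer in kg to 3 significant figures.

τ = M₀/F₀ = 203.6/17.10 = 11.91 d; rate constant k = 1/τ.
New steady state M_∞ = F₁/k = F₁·τ = 37.29 × 11.91 = 443.99 kg.
M(t) = M_∞ + (M₀ − M_∞)·e^(−t/τ); t/τ = 13.5/11.91 = 1.134, so e^(−t/τ) = 0.3218.
M(t) = 443.99 − 240.4 × 0.3218 = 366.63 kg.

367 kg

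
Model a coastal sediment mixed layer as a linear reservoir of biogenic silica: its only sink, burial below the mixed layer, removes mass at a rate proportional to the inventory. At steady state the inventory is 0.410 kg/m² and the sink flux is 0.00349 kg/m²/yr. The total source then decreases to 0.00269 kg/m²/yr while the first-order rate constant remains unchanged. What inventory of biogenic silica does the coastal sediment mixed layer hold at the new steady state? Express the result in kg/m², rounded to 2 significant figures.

0.32 kg/m²

Rate constant k = F/M = 0.00349 / 0.410 = 0.008512 yr⁻¹.
At the new steady state, source = k·M_new ⇒ M_new = 0.00269 / 0.008512 = 0.3160 kg/m².
(Equivalently M_new = M × F_new/F_old = 0.410 × 0.00269/0.00349.)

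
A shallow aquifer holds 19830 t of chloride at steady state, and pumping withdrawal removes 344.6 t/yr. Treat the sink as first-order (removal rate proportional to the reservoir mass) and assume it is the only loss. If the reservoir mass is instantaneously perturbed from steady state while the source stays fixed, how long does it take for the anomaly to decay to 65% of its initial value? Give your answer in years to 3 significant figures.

24.8 yr

For a linear reservoir the anomaly decays as exp(−t/τ) with τ = M/F = 19830/344.6 = 57.54 yr.
exp(−t/τ) = 0.65 ⇒ t = −τ ln(0.65) = 57.54 × 0.4308 = 24.79 yr.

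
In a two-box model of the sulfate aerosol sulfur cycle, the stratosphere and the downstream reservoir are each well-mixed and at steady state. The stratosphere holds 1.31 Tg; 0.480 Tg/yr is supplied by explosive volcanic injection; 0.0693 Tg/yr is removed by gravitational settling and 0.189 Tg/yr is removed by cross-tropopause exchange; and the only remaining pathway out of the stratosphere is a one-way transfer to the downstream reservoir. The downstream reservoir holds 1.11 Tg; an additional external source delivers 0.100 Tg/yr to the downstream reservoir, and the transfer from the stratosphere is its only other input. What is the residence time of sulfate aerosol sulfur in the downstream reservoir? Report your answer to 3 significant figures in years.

Balance the stratosphere: ΣF_in = 0.48000 Tg/yr.
Transfer to the downstream reservoir = ΣF_in − (0.0693 + 0.189) = 0.22170 Tg/yr.
Total input to the downstream reservoir = 0.22170 + 0.100 = 0.32170 Tg/yr; at steady state this equals its total output.
τ = M / F = 1.11 / 0.32170 = 3.450 yr.

3.45 yr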